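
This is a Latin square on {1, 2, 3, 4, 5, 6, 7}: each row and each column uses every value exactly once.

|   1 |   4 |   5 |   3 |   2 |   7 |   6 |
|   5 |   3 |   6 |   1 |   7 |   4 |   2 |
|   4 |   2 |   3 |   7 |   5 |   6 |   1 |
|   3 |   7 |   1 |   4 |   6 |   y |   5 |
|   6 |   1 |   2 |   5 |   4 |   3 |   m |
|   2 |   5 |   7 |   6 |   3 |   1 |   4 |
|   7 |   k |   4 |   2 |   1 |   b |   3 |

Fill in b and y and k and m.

b = 5, y = 2, k = 6, m = 7

Cell (7,2): column 2 already has {1, 2, 3, 4, 5, 7} → 6.
At (row 5, col 7): row 5 already has {1, 2, 3, 4, 5, 6}, so the value is 7.
Cell (4,6): row 4 already has {1, 3, 4, 5, 6, 7} → 2.
For row 7, column 6: row 7 already has {1, 2, 3, 4, 6, 7}; that leaves 5.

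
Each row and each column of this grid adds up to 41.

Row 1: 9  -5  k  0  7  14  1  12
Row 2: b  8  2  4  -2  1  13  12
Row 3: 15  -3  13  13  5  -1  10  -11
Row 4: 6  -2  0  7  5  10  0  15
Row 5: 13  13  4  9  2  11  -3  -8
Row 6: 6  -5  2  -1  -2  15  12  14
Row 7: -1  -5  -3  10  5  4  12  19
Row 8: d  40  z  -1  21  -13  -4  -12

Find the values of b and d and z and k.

b = 3, d = -10, z = 20, k = 3

Row 2: 8 + 2 + 4 − 2 + 1 + 13 + 12 = 38, so its missing entry is 41 − 38 = 3.
Row 1: 9 − 5 + 0 + 7 + 14 + 1 + 12 = 38, so its missing entry is 41 − 38 = 3.
Column 1: 9 + 3 + 15 + 6 + 13 + 6 − 1 = 51, so its missing entry is 41 − 51 = -10.
Row 8: -10 + 40 − 1 + 21 − 13 − 4 − 12 = 21, so its missing entry is 41 − 21 = 20.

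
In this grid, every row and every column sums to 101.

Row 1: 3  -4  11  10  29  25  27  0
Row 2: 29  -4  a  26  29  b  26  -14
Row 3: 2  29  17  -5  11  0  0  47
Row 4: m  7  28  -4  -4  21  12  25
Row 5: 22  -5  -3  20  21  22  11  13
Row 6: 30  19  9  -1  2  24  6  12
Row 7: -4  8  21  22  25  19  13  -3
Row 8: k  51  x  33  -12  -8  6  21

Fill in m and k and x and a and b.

The known cells in column 6 total 103, leaving 101 − 103 = -2 for the blank.
The known cells in row 2 total 90, leaving 101 − 90 = 11 for the blank.
The known cells in row 4 total 85, leaving 101 − 85 = 16 for the blank.
The known cells in column 1 total 98, leaving 101 − 98 = 3 for the blank.
The known cells in row 8 total 94, leaving 101 − 94 = 7 for the blank.

m = 16, k = 3, x = 7, a = 11, b = -2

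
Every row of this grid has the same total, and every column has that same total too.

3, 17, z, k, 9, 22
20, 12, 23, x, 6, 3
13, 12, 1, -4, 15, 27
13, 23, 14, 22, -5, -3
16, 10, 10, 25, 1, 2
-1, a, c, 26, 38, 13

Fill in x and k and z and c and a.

x = 0, k = -5, z = 18, c = -2, a = -10

Rows 3 and 4 both sum to 64, so that's the common total.
Column 2 has 17 + 12 + 12 + 23 + 10 = 74; the blank must be 64 − 74 = -10.
Row 2 has 20 + 12 + 23 + 6 + 3 = 64; the blank must be 64 − 64 = 0.
Column 4 has 0 − 4 + 22 + 25 + 26 = 69; the blank must be 64 − 69 = -5.
Row 1 has 3 + 17 − 5 + 9 + 22 = 46; the blank must be 64 − 46 = 18.
Row 6 has -1 − 10 + 26 + 38 + 13 = 66; the blank must be 64 − 66 = -2.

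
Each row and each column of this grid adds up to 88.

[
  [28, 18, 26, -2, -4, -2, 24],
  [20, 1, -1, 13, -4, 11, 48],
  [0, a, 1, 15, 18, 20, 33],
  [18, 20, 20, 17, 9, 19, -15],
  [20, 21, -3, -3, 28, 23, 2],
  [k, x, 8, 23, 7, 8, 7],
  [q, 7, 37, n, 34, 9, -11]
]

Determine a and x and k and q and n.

Row 3: 0 + 1 + 15 + 18 + 20 + 33 = 87, so its missing entry is 88 − 87 = 1.
Column 2: 18 + 1 + 1 + 20 + 21 + 7 = 68, so its missing entry is 88 − 68 = 20.
Row 6: 20 + 8 + 23 + 7 + 8 + 7 = 73, so its missing entry is 88 − 73 = 15.
Column 1: 28 + 20 + 0 + 18 + 20 + 15 = 101, so its missing entry is 88 − 101 = -13.
Row 7: -13 + 7 + 37 + 34 + 9 − 11 = 63, so its missing entry is 88 − 63 = 25.

a = 1, x = 20, k = 15, q = -13, n = 25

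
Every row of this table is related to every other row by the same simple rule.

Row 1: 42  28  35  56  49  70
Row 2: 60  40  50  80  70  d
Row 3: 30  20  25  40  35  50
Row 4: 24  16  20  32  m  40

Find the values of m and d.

m = 28, d = 100

Each row is a constant multiple of every other row — this is a multiplication table with the headers hidden.
Row 4 is 32/56 = 4/7 times row 1, so its entry in column 5 is 49 × 4/7 = 28.
Row 2 is 80/56 = 10/7 times row 1, so its entry in column 6 is 70 × 10/7 = 100.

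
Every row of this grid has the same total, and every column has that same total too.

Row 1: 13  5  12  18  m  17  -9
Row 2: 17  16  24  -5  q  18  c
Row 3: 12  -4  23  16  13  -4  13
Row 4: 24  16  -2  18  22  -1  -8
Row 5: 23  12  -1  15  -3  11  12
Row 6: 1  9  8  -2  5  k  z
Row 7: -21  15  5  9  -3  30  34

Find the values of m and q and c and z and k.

Rows 3 and 4 both sum to 69, so that's the common total.
The known cells in column 6 total 71, leaving 69 − 71 = -2 for the blank.
The known cells in row 1 total 56, leaving 69 − 56 = 13 for the blank.
The known cells in column 5 total 47, leaving 69 − 47 = 22 for the blank.
The known cells in row 6 total 19, leaving 69 − 19 = 50 for the blank.
The known cells in row 2 total 92, leaving 69 − 92 = -23 for the blank.

m = 13, q = 22, c = -23, z = 50, k = -2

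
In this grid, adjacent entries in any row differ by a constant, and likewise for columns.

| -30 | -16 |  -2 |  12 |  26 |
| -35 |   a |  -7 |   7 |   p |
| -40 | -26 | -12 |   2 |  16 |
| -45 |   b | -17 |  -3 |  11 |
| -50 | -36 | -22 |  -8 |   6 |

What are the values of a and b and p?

Along each row the entries change by 14 per step; down each column they change by -5.
Row 2: from -35 at column 1, stepping by 14 to column 2 gives -21.
Row 4: from -45 at column 1, stepping by 14 to column 2 gives -31.
Row 2: from -35 at column 1, stepping by 14 to column 5 gives 21.

a = -21, b = -31, p = 21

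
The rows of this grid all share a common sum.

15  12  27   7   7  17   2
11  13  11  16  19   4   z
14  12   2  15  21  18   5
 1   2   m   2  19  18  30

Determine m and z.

m = 15, z = 13

The complete rows each total 87.
Row 4 is missing 87 − 72 = 15 (since 1 + 2 + 2 + 19 + 18 + 30 = 72).
Row 2 is missing 87 − 74 = 13 (since 11 + 13 + 11 + 16 + 19 + 4 = 74).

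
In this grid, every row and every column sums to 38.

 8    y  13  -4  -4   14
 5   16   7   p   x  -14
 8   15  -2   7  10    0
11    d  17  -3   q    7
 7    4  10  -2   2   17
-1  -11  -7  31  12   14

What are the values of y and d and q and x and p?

The known cells in row 1 total 27, leaving 38 − 27 = 11 for the blank.
The known cells in column 2 total 35, leaving 38 − 35 = 3 for the blank.
The known cells in row 4 total 35, leaving 38 − 35 = 3 for the blank.
The known cells in column 5 total 23, leaving 38 − 23 = 15 for the blank.
The known cells in row 2 total 29, leaving 38 − 29 = 9 for the blank.

y = 11, d = 3, q = 3, x = 15, p = 9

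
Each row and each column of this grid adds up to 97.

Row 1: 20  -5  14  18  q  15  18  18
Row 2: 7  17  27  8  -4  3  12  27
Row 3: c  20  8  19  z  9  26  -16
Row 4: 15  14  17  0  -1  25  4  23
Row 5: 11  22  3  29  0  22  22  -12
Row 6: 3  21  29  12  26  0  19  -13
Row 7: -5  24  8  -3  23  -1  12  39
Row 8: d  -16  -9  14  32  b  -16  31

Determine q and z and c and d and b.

Row 1 has 20 − 5 + 14 + 18 + 15 + 18 + 18 = 98; the blank must be 97 − 98 = -1.
Column 5 has -1 − 4 − 1 + 0 + 26 + 23 + 32 = 75; the blank must be 97 − 75 = 22.
Row 3 has 20 + 8 + 19 + 22 + 9 + 26 − 16 = 88; the blank must be 97 − 88 = 9.
Column 1 has 20 + 7 + 9 + 15 + 11 + 3 − 5 = 60; the blank must be 97 − 60 = 37.
Row 8 has 37 − 16 − 9 + 14 + 32 − 16 + 31 = 73; the blank must be 97 − 73 = 24.

q = -1, z = 22, c = 9, d = 37, b = 24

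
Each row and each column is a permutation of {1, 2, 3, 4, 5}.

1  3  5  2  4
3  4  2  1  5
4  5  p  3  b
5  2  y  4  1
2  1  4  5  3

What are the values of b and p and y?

For row 4, column 3: row 4 already has {1, 2, 4, 5}; that leaves 3.
At (row 3, col 5): column 5 already has {1, 3, 4, 5}, so the value is 2.
For row 3, column 3: row 3 already has {2, 3, 4, 5}; that leaves 1.

b = 2, p = 1, y = 3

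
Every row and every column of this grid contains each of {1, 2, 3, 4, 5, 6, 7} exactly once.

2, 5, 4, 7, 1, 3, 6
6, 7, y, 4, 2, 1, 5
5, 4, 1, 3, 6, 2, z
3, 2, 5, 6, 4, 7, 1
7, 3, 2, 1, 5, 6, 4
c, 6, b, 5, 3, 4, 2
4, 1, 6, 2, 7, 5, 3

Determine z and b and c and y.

At (row 6, col 1): column 1 already has {2, 3, 4, 5, 6, 7}, so the value is 1.
For row 2, column 3: row 2 already has {1, 2, 4, 5, 6, 7}; that leaves 3.
At (row 3, col 7): row 3 already has {1, 2, 3, 4, 5, 6}, so the value is 7.
For row 6, column 3: row 6 already has {1, 2, 3, 4, 5, 6}; that leaves 7.

z = 7, b = 7, c = 1, y = 3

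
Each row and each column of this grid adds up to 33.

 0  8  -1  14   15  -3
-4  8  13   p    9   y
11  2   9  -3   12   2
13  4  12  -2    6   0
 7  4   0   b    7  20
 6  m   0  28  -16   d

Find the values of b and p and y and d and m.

b = -5, p = 1, y = 6, d = 8, m = 7

The known cells in row 5 total 38, leaving 33 − 38 = -5 for the blank.
The known cells in column 2 total 26, leaving 33 − 26 = 7 for the blank.
The known cells in row 6 total 25, leaving 33 − 25 = 8 for the blank.
The known cells in column 6 total 27, leaving 33 − 27 = 6 for the blank.
The known cells in row 2 total 32, leaving 33 − 32 = 1 for the blank.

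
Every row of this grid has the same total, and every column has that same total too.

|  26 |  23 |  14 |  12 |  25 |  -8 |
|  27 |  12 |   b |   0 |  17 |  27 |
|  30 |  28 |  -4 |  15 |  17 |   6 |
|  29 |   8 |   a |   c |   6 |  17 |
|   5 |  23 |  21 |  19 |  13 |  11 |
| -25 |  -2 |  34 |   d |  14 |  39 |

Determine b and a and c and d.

Rows 1 and 3 both sum to 92, so that's the common total.
The known cells in row 6 total 60, leaving 92 − 60 = 32 for the blank.
The known cells in row 2 total 83, leaving 92 − 83 = 9 for the blank.
The known cells in column 3 total 74, leaving 92 − 74 = 18 for the blank.
The known cells in row 4 total 78, leaving 92 − 78 = 14 for the blank.

b = 9, a = 18, c = 14, d = 32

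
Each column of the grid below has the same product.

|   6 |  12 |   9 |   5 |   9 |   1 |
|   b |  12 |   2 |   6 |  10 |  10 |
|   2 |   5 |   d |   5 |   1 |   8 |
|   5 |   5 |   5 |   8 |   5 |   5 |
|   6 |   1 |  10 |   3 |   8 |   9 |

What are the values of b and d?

Columns 4 and 5 each multiply to 3600, so every column has product 3600.
Column 1: 6×2×5×6 = 360, so the missing entry is 3600 ÷ 360 = 10.
Column 3: 9×2×5×10 = 900, so the missing entry is 3600 ÷ 900 = 4.

b = 10, d = 4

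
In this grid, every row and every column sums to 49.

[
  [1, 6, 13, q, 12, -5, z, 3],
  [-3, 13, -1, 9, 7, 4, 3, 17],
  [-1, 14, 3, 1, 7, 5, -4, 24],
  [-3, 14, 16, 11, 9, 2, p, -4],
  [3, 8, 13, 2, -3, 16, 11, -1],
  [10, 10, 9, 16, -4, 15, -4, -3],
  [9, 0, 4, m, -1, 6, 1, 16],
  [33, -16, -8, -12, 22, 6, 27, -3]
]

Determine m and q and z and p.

m = 14, q = 8, z = 11, p = 4

Row 7 has 9 + 0 + 4 − 1 + 6 + 1 + 16 = 35; the blank must be 49 − 35 = 14.
Row 4 has -3 + 14 + 16 + 11 + 9 + 2 − 4 = 45; the blank must be 49 − 45 = 4.
Column 7 has 3 − 4 + 4 + 11 − 4 + 1 + 27 = 38; the blank must be 49 − 38 = 11.
Row 1 has 1 + 6 + 13 + 12 − 5 + 11 + 3 = 41; the blank must be 49 − 41 = 8.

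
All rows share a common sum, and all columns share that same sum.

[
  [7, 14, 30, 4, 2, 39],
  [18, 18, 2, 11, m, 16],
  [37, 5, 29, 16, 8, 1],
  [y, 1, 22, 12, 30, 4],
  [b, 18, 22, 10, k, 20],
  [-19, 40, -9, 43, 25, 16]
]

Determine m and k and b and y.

Rows 1 and 3 both sum to 96, so that's the common total.
Row 2: 18 + 18 + 2 + 11 + 16 = 65, so its missing entry is 96 − 65 = 31.
Column 5: 2 + 31 + 8 + 30 + 25 = 96, so its missing entry is 96 − 96 = 0.
Row 5: 18 + 22 + 10 + 0 + 20 = 70, so its missing entry is 96 − 70 = 26.
Row 4: 1 + 22 + 12 + 30 + 4 = 69, so its missing entry is 96 − 69 = 27.

m = 31, k = 0, b = 26, y = 27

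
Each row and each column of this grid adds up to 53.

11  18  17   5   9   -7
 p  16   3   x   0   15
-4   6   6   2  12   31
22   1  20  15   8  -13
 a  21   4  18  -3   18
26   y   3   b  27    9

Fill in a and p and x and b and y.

a = -5, p = 3, x = 16, b = -3, y = -9

The known cells in row 5 total 58, leaving 53 − 58 = -5 for the blank.
The known cells in column 2 total 62, leaving 53 − 62 = -9 for the blank.
The known cells in row 6 total 56, leaving 53 − 56 = -3 for the blank.
The known cells in column 1 total 50, leaving 53 − 50 = 3 for the blank.
The known cells in row 2 total 37, leaving 53 − 37 = 16 for the blank.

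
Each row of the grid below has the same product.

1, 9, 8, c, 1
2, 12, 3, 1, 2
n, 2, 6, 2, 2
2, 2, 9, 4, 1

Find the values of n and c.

n = 3, c = 2

Rows 2 and 4 each multiply to 144, so every row has product 144.
Row 3: 2×6×2×2 = 48, so the missing entry is 144 ÷ 48 = 3.
Row 1: 1×9×8×1 = 72, so the missing entry is 144 ÷ 72 = 2.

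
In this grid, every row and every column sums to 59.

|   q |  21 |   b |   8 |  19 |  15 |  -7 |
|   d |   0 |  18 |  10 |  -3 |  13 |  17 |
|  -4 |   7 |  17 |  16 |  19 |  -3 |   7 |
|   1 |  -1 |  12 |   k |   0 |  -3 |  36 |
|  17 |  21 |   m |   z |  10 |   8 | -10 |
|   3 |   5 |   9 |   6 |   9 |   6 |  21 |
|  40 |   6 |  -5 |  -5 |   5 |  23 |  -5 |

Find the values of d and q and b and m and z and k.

d = 4, q = -2, b = 5, m = 3, z = 10, k = 14

Row 4: 1 − 1 + 12 + 0 − 3 + 36 = 45, so its missing entry is 59 − 45 = 14.
Column 4: 8 + 10 + 16 + 14 + 6 − 5 = 49, so its missing entry is 59 − 49 = 10.
Row 5: 17 + 21 + 10 + 10 + 8 − 10 = 56, so its missing entry is 59 − 56 = 3.
Column 3: 18 + 17 + 12 + 3 + 9 − 5 = 54, so its missing entry is 59 − 54 = 5.
Row 1: 21 + 5 + 8 + 19 + 15 − 7 = 61, so its missing entry is 59 − 61 = -2.
Row 2: 0 + 18 + 10 − 3 + 13 + 17 = 55, so its missing entry is 59 − 55 = 4.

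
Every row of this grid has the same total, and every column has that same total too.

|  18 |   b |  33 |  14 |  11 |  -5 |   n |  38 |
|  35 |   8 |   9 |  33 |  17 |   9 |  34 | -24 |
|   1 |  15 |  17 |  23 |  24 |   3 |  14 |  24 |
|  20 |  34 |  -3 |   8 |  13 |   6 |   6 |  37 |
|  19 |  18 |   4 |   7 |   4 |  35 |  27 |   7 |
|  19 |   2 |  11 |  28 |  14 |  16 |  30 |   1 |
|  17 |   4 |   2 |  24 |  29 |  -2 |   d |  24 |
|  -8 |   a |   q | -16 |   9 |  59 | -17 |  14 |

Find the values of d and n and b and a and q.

Rows 2 and 3 both sum to 121, so that's the common total.
Column 3 has 33 + 9 + 17 − 3 + 4 + 11 + 2 = 73; the blank must be 121 − 73 = 48.
Row 8 has -8 + 48 − 16 + 9 + 59 − 17 + 14 = 89; the blank must be 121 − 89 = 32.
Column 2 has 8 + 15 + 34 + 18 + 2 + 4 + 32 = 113; the blank must be 121 − 113 = 8.
Row 1 has 18 + 8 + 33 + 14 + 11 − 5 + 38 = 117; the blank must be 121 − 117 = 4.
Row 7 has 17 + 4 + 2 + 24 + 29 − 2 + 24 = 98; the blank must be 121 − 98 = 23.

d = 23, n = 4, b = 8, a = 32, q = 48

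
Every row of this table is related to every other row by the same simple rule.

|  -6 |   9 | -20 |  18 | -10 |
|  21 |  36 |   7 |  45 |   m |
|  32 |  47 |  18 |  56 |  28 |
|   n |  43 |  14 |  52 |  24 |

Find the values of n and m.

The difference between any two rows is the same in every column — this is an addition table with the headers hidden.
Row 4 minus row 1 is 43 − 9 = 34, so its entry in column 1 is -6 + 34 = 28.
Row 2 minus row 1 is 36 − 9 = 27, so its entry in column 5 is -10 + 27 = 17.

n = 28, m = 17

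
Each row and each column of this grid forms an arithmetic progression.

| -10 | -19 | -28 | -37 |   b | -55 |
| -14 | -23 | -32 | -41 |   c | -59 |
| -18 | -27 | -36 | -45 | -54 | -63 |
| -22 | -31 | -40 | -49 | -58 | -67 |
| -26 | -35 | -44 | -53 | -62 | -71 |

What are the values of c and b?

c = -50, b = -46

Along each row the entries change by -9 per step; down each column they change by -4.
Row 2: from -14 at column 1, stepping by -9 to column 5 gives -50.
Row 1: from -10 at column 1, stepping by -9 to column 5 gives -46.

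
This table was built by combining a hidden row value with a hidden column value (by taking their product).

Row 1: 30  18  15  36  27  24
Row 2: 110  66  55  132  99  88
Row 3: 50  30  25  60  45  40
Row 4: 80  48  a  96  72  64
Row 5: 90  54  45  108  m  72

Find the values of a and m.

a = 40, m = 81

Each row is a constant multiple of every other row — this is a multiplication table with the headers hidden.
Row 4 is 64/24 = 8/3 times row 1, so its entry in column 3 is 15 × 8/3 = 40.
Row 5 is 72/24 = 3/1 times row 1, so its entry in column 5 is 27 × 3/1 = 81.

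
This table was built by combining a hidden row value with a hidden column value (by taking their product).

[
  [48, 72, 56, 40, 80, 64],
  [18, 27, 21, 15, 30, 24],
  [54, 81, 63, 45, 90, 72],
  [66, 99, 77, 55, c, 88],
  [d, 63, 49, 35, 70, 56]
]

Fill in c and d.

Each row is a constant multiple of every other row — this is a multiplication table with the headers hidden.
Row 4 is 55/40 = 11/8 times row 1, so its entry in column 5 is 80 × 11/8 = 110.
Row 5 is 35/40 = 7/8 times row 1, so its entry in column 1 is 48 × 7/8 = 42.

c = 110, d = 42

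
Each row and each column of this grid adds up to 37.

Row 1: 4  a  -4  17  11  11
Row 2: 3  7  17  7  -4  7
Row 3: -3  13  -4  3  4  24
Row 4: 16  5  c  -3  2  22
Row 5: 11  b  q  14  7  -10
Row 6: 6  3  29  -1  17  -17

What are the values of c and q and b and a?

c = -5, q = 4, b = 11, a = -2

The known cells in row 1 total 39, leaving 37 − 39 = -2 for the blank.
The known cells in row 4 total 42, leaving 37 − 42 = -5 for the blank.
The known cells in column 2 total 26, leaving 37 − 26 = 11 for the blank.
The known cells in row 5 total 33, leaving 37 − 33 = 4 for the blank.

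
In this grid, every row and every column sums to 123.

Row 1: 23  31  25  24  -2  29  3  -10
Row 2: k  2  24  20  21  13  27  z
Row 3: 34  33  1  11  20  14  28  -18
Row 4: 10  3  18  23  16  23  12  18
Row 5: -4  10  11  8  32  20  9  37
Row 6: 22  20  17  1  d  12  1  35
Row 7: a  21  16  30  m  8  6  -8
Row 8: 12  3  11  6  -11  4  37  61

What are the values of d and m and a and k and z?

d = 15, m = 32, a = 18, k = 8, z = 8

Row 6: 22 + 20 + 17 + 1 + 12 + 1 + 35 = 108, so its missing entry is 123 − 108 = 15.
Column 5: -2 + 21 + 20 + 16 + 32 + 15 − 11 = 91, so its missing entry is 123 − 91 = 32.
Column 8: -10 − 18 + 18 + 37 + 35 − 8 + 61 = 115, so its missing entry is 123 − 115 = 8.
Row 7: 21 + 16 + 30 + 32 + 8 + 6 − 8 = 105, so its missing entry is 123 − 105 = 18.
Row 2: 2 + 24 + 20 + 21 + 13 + 27 + 8 = 115, so its missing entry is 123 − 115 = 8.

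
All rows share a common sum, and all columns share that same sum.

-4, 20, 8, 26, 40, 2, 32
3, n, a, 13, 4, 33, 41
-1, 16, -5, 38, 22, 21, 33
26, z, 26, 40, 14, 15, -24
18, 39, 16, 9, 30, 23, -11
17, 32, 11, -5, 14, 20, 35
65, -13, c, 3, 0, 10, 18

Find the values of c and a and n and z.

c = 41, a = 27, n = 3, z = 27

Rows 1 and 3 both sum to 124, so that's the common total.
Row 7 has 65 − 13 + 3 + 0 + 10 + 18 = 83; the blank must be 124 − 83 = 41.
Column 3 has 8 − 5 + 26 + 16 + 11 + 41 = 97; the blank must be 124 − 97 = 27.
Row 2 has 3 + 27 + 13 + 4 + 33 + 41 = 121; the blank must be 124 − 121 = 3.
Row 4 has 26 + 26 + 40 + 14 + 15 − 24 = 97; the blank must be 124 − 97 = 27.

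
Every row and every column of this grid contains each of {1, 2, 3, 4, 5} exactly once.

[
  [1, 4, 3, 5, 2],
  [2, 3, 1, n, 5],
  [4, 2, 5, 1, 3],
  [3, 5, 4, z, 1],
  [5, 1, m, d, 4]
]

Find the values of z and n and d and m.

z = 2, n = 4, d = 3, m = 2

Cell (4,4): row 4 already has {1, 3, 4, 5} → 2.
Cell (2,4): row 2 already has {1, 2, 3, 5} → 4.
For row 5, column 3: column 3 already has {1, 3, 4, 5}; that leaves 2.
Cell (5,4): row 5 already has {1, 2, 4, 5} → 3.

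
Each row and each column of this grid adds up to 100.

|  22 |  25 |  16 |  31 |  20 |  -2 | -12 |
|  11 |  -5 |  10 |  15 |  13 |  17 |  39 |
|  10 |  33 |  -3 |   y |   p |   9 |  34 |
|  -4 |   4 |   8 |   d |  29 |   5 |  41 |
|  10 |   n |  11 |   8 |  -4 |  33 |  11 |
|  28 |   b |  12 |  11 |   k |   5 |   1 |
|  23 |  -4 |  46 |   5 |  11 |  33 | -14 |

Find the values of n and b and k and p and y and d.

The known cells in row 4 total 83, leaving 100 − 83 = 17 for the blank.
The known cells in column 4 total 87, leaving 100 − 87 = 13 for the blank.
The known cells in row 3 total 96, leaving 100 − 96 = 4 for the blank.
The known cells in column 5 total 73, leaving 100 − 73 = 27 for the blank.
The known cells in row 6 total 84, leaving 100 − 84 = 16 for the blank.
The known cells in row 5 total 69, leaving 100 − 69 = 31 for the blank.

n = 31, b = 16, k = 27, p = 4, y = 13, d = 17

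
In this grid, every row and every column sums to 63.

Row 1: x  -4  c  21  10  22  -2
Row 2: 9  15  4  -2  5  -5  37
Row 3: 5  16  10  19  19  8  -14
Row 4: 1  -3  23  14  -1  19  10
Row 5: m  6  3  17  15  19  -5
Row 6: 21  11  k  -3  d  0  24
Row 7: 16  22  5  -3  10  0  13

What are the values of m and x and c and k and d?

m = 8, x = 3, c = 13, k = 5, d = 5

Row 5: 6 + 3 + 17 + 15 + 19 − 5 = 55, so its missing entry is 63 − 55 = 8.
Column 1: 9 + 5 + 1 + 8 + 21 + 16 = 60, so its missing entry is 63 − 60 = 3.
Column 5: 10 + 5 + 19 − 1 + 15 + 10 = 58, so its missing entry is 63 − 58 = 5.
Row 1: 3 − 4 + 21 + 10 + 22 − 2 = 50, so its missing entry is 63 − 50 = 13.
Row 6: 21 + 11 − 3 + 5 + 0 + 24 = 58, so its missing entry is 63 − 58 = 5.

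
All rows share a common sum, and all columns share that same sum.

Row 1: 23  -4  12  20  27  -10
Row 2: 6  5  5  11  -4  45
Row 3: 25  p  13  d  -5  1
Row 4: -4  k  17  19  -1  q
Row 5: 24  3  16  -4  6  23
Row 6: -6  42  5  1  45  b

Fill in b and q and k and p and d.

b = -19, q = 28, k = 9, p = 13, d = 21

Rows 1 and 2 both sum to 68, so that's the common total.
Row 6 has -6 + 42 + 5 + 1 + 45 = 87; the blank must be 68 − 87 = -19.
Column 4 has 20 + 11 + 19 − 4 + 1 = 47; the blank must be 68 − 47 = 21.
Row 3 has 25 + 13 + 21 − 5 + 1 = 55; the blank must be 68 − 55 = 13.
Column 2 has -4 + 5 + 13 + 3 + 42 = 59; the blank must be 68 − 59 = 9.
Row 4 has -4 + 9 + 17 + 19 − 1 = 40; the blank must be 68 − 40 = 28.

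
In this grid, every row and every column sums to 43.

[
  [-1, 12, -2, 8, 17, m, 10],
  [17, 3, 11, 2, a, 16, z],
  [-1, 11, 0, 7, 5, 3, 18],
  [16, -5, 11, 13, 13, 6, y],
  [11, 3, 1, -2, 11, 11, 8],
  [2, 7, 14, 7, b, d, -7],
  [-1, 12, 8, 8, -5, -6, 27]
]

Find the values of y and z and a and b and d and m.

y = -11, z = -2, a = -4, b = 6, d = 14, m = -1

Row 1 has -1 + 12 − 2 + 8 + 17 + 10 = 44; the blank must be 43 − 44 = -1.
Column 6 has -1 + 16 + 3 + 6 + 11 − 6 = 29; the blank must be 43 − 29 = 14.
Row 6 has 2 + 7 + 14 + 7 + 14 − 7 = 37; the blank must be 43 − 37 = 6.
Column 5 has 17 + 5 + 13 + 11 + 6 − 5 = 47; the blank must be 43 − 47 = -4.
Row 4 has 16 − 5 + 11 + 13 + 13 + 6 = 54; the blank must be 43 − 54 = -11.
Row 2 has 17 + 3 + 11 + 2 − 4 + 16 = 45; the blank must be 43 − 45 = -2.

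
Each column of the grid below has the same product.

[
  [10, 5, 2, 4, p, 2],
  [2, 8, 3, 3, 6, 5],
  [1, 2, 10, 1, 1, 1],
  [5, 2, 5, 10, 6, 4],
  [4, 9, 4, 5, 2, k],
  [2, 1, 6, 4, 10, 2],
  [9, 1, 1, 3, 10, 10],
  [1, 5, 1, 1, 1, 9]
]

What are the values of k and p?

k = 1, p = 1

Columns 1 and 2 each multiply to 7200, so every column has product 7200.
Column 6: 2×5×1×4×2×10×9 = 7200, so the missing entry is 7200 ÷ 7200 = 1.
Column 5: 6×1×6×2×10×10×1 = 7200, so the missing entry is 7200 ÷ 7200 = 1.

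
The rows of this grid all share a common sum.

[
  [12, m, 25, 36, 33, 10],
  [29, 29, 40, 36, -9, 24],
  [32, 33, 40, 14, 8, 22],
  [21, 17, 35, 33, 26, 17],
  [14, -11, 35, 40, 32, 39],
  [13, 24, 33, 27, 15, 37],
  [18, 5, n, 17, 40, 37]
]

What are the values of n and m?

n = 32, m = 33

Rows 2 and 6 both add up to 149, so every row sums to 149.
Row 7: 18 + 5 + 17 + 40 + 37 = 117, so the missing entry is 149 − 117 = 32.
Row 1: 12 + 25 + 36 + 33 + 10 = 116, so the missing entry is 149 − 116 = 33.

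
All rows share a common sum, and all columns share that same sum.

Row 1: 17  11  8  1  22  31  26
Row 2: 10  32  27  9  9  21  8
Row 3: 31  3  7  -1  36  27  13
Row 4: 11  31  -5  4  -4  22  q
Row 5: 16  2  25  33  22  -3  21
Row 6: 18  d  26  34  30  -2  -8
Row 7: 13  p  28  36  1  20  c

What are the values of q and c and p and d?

q = 57, c = -1, p = 19, d = 18

Rows 1 and 2 both sum to 116, so that's the common total.
The known cells in row 6 total 98, leaving 116 − 98 = 18 for the blank.
The known cells in column 2 total 97, leaving 116 − 97 = 19 for the blank.
The known cells in row 7 total 117, leaving 116 − 117 = -1 for the blank.
The known cells in row 4 total 59, leaving 116 − 59 = 57 for the blank.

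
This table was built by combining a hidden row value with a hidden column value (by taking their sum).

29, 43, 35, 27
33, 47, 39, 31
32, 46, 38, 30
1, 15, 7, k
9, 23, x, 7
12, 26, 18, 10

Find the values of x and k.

x = 15, k = -1

The difference between any two rows is the same in every column — this is an addition table with the headers hidden.
Row 5 minus row 1 is 9 − 29 = -20, so its entry in column 3 is 35 + (-20) = 15.
Row 4 minus row 1 is 1 − 29 = -28, so its entry in column 4 is 27 + (-28) = -1.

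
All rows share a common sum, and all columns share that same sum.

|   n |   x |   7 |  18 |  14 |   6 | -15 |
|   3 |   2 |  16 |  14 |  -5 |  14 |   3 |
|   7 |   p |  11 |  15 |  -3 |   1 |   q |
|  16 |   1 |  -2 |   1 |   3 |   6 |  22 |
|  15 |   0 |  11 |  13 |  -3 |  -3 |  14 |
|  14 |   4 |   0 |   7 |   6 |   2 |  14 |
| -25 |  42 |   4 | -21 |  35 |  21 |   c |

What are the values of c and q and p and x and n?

c = -9, q = 18, p = -2, x = 0, n = 17

Rows 2 and 4 both sum to 47, so that's the common total.
The known cells in column 1 total 30, leaving 47 − 30 = 17 for the blank.
The known cells in row 1 total 47, leaving 47 − 47 = 0 for the blank.
The known cells in column 2 total 49, leaving 47 − 49 = -2 for the blank.
The known cells in row 3 total 29, leaving 47 − 29 = 18 for the blank.
The known cells in row 7 total 56, leaving 47 − 56 = -9 for the blank.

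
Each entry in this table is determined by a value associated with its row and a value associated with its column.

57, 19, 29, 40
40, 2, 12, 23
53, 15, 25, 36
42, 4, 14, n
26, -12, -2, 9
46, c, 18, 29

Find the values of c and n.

The difference between any two rows is the same in every column — this is an addition table with the headers hidden.
Row 6 minus row 1 is 46 − 57 = -11, so its entry in column 2 is 19 + (-11) = 8.
Row 4 minus row 1 is 42 − 57 = -15, so its entry in column 4 is 40 + (-15) = 25.

c = 8, n = 25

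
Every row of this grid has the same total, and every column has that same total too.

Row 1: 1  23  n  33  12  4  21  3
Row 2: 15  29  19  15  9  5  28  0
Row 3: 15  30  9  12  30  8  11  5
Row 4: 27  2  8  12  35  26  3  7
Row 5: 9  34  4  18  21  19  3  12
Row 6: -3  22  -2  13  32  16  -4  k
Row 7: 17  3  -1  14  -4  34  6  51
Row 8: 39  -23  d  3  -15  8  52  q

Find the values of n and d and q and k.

Rows 2 and 3 both sum to 120, so that's the common total.
Row 1 has 1 + 23 + 33 + 12 + 4 + 21 + 3 = 97; the blank must be 120 − 97 = 23.
Row 6 has -3 + 22 − 2 + 13 + 32 + 16 − 4 = 74; the blank must be 120 − 74 = 46.
Column 8 has 3 + 0 + 5 + 7 + 12 + 46 + 51 = 124; the blank must be 120 − 124 = -4.
Row 8 has 39 − 23 + 3 − 15 + 8 + 52 − 4 = 60; the blank must be 120 − 60 = 60.

n = 23, d = 60, q = -4, k = 46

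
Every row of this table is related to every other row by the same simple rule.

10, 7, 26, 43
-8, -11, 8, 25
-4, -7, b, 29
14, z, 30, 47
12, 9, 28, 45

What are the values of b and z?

b = 12, z = 11

The difference between any two rows is the same in every column — this is an addition table with the headers hidden.
Row 3 minus row 1 is 29 − 43 = -14, so its entry in column 3 is 26 + (-14) = 12.
Row 4 minus row 1 is 47 − 43 = 4, so its entry in column 2 is 7 + 4 = 11.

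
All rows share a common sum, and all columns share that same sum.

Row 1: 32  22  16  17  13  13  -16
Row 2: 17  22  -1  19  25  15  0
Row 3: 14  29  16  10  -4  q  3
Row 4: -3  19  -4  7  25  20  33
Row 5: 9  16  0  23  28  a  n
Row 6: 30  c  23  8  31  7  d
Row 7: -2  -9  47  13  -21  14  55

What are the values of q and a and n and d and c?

q = 29, a = -1, n = 22, d = 0, c = -2

Rows 1 and 2 both sum to 97, so that's the common total.
The known cells in column 2 total 99, leaving 97 − 99 = -2 for the blank.
The known cells in row 6 total 97, leaving 97 − 97 = 0 for the blank.
The known cells in column 7 total 75, leaving 97 − 75 = 22 for the blank.
The known cells in row 5 total 98, leaving 97 − 98 = -1 for the blank.
The known cells in row 3 total 68, leaving 97 − 68 = 29 for the blank.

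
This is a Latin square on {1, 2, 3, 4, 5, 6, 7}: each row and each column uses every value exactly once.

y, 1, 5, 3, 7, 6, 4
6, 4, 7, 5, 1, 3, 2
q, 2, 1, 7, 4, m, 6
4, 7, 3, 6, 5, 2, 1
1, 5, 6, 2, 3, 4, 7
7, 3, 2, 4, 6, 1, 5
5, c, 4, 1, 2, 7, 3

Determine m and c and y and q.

For row 7, column 2: row 7 already has {1, 2, 3, 4, 5, 7}; that leaves 6.
At (row 3, col 6): column 6 already has {1, 2, 3, 4, 6, 7}, so the value is 5.
For row 3, column 1: row 3 already has {1, 2, 4, 5, 6, 7}; that leaves 3.
At (row 1, col 1): row 1 already has {1, 3, 4, 5, 6, 7}, so the value is 2.

m = 5, c = 6, y = 2, q = 3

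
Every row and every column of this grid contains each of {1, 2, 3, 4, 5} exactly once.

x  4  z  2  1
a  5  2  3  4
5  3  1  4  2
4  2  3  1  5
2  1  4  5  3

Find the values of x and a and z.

For row 2, column 1: row 2 already has {2, 3, 4, 5}; that leaves 1.
At (row 1, col 3): column 3 already has {1, 2, 3, 4}, so the value is 5.
For row 1, column 1: row 1 already has {1, 2, 4, 5}; that leaves 3.

x = 3, a = 1, z = 5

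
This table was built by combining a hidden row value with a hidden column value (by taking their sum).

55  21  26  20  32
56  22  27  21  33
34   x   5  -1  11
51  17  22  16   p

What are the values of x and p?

x = 0, p = 28

The difference between any two rows is the same in every column — this is an addition table with the headers hidden.
Row 3 minus row 1 is 5 − 26 = -21, so its entry in column 2 is 21 + (-21) = 0.
Row 4 minus row 1 is 22 − 26 = -4, so its entry in column 5 is 32 + (-4) = 28.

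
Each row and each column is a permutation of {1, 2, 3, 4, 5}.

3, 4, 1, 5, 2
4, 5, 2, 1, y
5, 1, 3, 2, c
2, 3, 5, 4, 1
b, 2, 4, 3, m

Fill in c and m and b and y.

c = 4, m = 5, b = 1, y = 3

At (row 3, col 5): row 3 already has {1, 2, 3, 5}, so the value is 4.
Cell (5,1): column 1 already has {2, 3, 4, 5} → 1.
At (row 5, col 5): row 5 already has {1, 2, 3, 4}, so the value is 5.
At (row 2, col 5): row 2 already has {1, 2, 4, 5}, so the value is 3.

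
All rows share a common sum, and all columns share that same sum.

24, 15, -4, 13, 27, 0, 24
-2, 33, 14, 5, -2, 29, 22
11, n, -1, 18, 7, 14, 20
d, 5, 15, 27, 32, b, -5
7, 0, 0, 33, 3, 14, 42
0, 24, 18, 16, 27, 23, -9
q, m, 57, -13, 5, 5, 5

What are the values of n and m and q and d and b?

n = 30, m = -8, q = 48, d = 11, b = 14

Rows 1 and 2 both sum to 99, so that's the common total.
The known cells in row 3 total 69, leaving 99 − 69 = 30 for the blank.
The known cells in column 2 total 107, leaving 99 − 107 = -8 for the blank.
The known cells in row 7 total 51, leaving 99 − 51 = 48 for the blank.
The known cells in column 1 total 88, leaving 99 − 88 = 11 for the blank.
The known cells in row 4 total 85, leaving 99 − 85 = 14 for the blank.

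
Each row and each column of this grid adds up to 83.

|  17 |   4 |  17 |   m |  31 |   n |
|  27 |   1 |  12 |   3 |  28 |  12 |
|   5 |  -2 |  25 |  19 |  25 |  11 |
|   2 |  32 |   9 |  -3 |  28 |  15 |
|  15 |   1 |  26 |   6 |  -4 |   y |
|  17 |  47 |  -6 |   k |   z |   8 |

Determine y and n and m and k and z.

Column 5 has 31 + 28 + 25 + 28 − 4 = 108; the blank must be 83 − 108 = -25.
Row 5 has 15 + 1 + 26 + 6 − 4 = 44; the blank must be 83 − 44 = 39.
Column 6 has 12 + 11 + 15 + 39 + 8 = 85; the blank must be 83 − 85 = -2.
Row 1 has 17 + 4 + 17 + 31 − 2 = 67; the blank must be 83 − 67 = 16.
Row 6 has 17 + 47 − 6 − 25 + 8 = 41; the blank must be 83 − 41 = 42.

y = 39, n = -2, m = 16, k = 42, z = -25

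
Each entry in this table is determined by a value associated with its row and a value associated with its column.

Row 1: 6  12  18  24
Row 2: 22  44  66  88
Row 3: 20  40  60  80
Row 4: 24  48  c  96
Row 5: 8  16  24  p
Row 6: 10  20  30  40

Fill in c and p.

Each row is a constant multiple of every other row — this is a multiplication table with the headers hidden.
Row 4 is 24/6 = 4/1 times row 1, so its entry in column 3 is 18 × 4/1 = 72.
Row 5 is 8/6 = 4/3 times row 1, so its entry in column 4 is 24 × 4/3 = 32.

c = 72, p = 32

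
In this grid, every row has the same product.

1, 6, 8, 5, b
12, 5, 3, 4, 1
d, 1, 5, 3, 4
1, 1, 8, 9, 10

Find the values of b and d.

Rows 2 and 4 each multiply to 720, so every row has product 720.
Row 1: 1×6×8×5 = 240, so the missing entry is 720 ÷ 240 = 3.
Row 3: 1×5×3×4 = 60, so the missing entry is 720 ÷ 60 = 12.

b = 3, d = 12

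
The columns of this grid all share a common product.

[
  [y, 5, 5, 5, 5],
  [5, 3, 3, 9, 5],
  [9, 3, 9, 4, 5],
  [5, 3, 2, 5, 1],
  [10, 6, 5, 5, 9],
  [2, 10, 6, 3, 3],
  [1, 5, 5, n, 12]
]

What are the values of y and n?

y = 9, n = 3

Columns 3 and 5 each multiply to 40500, so every column has product 40500.
Column 1: 5×9×5×10×2×1 = 4500, so the missing entry is 40500 ÷ 4500 = 9.
Column 4: 5×9×4×5×5×3 = 13500, so the missing entry is 40500 ÷ 13500 = 3.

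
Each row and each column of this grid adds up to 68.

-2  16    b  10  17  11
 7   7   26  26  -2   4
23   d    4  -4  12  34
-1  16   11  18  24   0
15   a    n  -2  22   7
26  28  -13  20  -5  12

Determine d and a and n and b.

d = -1, a = 2, n = 24, b = 16

The known cells in row 1 total 52, leaving 68 − 52 = 16 for the blank.
The known cells in row 3 total 69, leaving 68 − 69 = -1 for the blank.
The known cells in column 2 total 66, leaving 68 − 66 = 2 for the blank.
The known cells in row 5 total 44, leaving 68 − 44 = 24 for the blank.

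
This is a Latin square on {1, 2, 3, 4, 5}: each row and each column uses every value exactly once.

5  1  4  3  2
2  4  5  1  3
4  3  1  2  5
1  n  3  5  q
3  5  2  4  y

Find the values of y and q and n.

At (row 4, col 2): column 2 already has {1, 3, 4, 5}, so the value is 2.
Cell (4,5): row 4 already has {1, 2, 3, 5} → 4.
At (row 5, col 5): row 5 already has {2, 3, 4, 5}, so the value is 1.

y = 1, q = 4, n = 2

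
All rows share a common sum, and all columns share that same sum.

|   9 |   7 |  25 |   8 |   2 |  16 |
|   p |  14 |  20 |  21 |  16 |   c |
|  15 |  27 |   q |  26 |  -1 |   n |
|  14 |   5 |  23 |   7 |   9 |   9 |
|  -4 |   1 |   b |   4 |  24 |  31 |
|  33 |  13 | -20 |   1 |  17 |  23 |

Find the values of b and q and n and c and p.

Rows 1 and 4 both sum to 67, so that's the common total.
The known cells in row 5 total 56, leaving 67 − 56 = 11 for the blank.
The known cells in column 3 total 59, leaving 67 − 59 = 8 for the blank.
The known cells in column 1 total 67, leaving 67 − 67 = 0 for the blank.
The known cells in row 2 total 71, leaving 67 − 71 = -4 for the blank.
The known cells in row 3 total 75, leaving 67 − 75 = -8 for the blank.

b = 11, q = 8, n = -8, c = -4, p = 0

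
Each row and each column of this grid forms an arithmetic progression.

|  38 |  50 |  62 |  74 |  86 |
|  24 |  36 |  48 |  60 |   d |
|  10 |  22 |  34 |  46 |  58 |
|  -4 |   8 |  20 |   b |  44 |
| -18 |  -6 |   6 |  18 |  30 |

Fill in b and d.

b = 32, d = 72

Along each row the entries change by 12 per step; down each column they change by -14.
Row 4: from -4 at column 1, stepping by 12 to column 4 gives 32.
Row 2: from 24 at column 1, stepping by 12 to column 5 gives 72.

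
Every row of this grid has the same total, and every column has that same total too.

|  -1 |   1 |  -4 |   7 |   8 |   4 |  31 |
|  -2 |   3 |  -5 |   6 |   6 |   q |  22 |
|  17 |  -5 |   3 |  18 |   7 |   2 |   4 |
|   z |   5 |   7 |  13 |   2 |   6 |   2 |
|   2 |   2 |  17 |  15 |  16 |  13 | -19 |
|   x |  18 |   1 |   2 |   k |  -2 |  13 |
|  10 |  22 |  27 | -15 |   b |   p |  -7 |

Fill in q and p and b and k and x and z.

Rows 1 and 3 both sum to 46, so that's the common total.
Row 2 has -2 + 3 − 5 + 6 + 6 + 22 = 30; the blank must be 46 − 30 = 16.
Column 6 has 4 + 16 + 2 + 6 + 13 − 2 = 39; the blank must be 46 − 39 = 7.
Row 7 has 10 + 22 + 27 − 15 + 7 − 7 = 44; the blank must be 46 − 44 = 2.
Column 5 has 8 + 6 + 7 + 2 + 16 + 2 = 41; the blank must be 46 − 41 = 5.
Row 4 has 5 + 7 + 13 + 2 + 6 + 2 = 35; the blank must be 46 − 35 = 11.
Row 6 has 18 + 1 + 2 + 5 − 2 + 13 = 37; the blank must be 46 − 37 = 9.

q = 16, p = 7, b = 2, k = 5, x = 9, z = 11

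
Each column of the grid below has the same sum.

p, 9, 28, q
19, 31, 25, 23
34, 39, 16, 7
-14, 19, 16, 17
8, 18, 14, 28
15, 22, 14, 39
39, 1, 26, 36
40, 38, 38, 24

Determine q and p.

q = 3, p = 36

Columns 2 and 3 both add up to 177, so every column sums to 177.
Column 4: 23 + 7 + 17 + 28 + 39 + 36 + 24 = 174, so the missing entry is 177 − 174 = 3.
Column 1: 19 + 34 − 14 + 8 + 15 + 39 + 40 = 141, so the missing entry is 177 − 141 = 36.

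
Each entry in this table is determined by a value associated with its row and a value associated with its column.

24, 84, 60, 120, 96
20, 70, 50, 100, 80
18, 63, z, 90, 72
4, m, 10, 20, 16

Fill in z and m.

Each row is a constant multiple of every other row — this is a multiplication table with the headers hidden.
Row 3 is 72/96 = 3/4 times row 1, so its entry in column 3 is 60 × 3/4 = 45.
Row 4 is 16/96 = 1/6 times row 1, so its entry in column 2 is 84 × 1/6 = 14.

z = 45, m = 14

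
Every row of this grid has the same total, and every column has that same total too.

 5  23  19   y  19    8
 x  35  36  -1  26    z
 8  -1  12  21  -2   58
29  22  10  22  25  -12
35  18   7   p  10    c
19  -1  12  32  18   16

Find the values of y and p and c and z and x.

Rows 3 and 4 both sum to 96, so that's the common total.
Row 1 has 5 + 23 + 19 + 19 + 8 = 74; the blank must be 96 − 74 = 22.
Column 4 has 22 − 1 + 21 + 22 + 32 = 96; the blank must be 96 − 96 = 0.
Row 5 has 35 + 18 + 7 + 0 + 10 = 70; the blank must be 96 − 70 = 26.
Column 6 has 8 + 58 − 12 + 26 + 16 = 96; the blank must be 96 − 96 = 0.
Row 2 has 35 + 36 − 1 + 26 + 0 = 96; the blank must be 96 − 96 = 0.

y = 22, p = 0, c = 26, z = 0, x = 0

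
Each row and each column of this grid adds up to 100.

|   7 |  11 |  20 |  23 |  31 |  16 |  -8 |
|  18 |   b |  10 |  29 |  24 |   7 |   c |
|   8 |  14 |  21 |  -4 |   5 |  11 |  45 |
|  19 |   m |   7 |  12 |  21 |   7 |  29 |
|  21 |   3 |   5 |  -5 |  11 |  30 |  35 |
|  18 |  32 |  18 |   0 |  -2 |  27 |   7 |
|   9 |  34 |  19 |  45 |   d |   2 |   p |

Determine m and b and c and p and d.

m = 5, b = 1, c = 11, p = -19, d = 10

Row 4: 19 + 7 + 12 + 21 + 7 + 29 = 95, so its missing entry is 100 − 95 = 5.
Column 2: 11 + 14 + 5 + 3 + 32 + 34 = 99, so its missing entry is 100 − 99 = 1.
Column 5: 31 + 24 + 5 + 21 + 11 − 2 = 90, so its missing entry is 100 − 90 = 10.
Row 7: 9 + 34 + 19 + 45 + 10 + 2 = 119, so its missing entry is 100 − 119 = -19.
Row 2: 18 + 1 + 10 + 29 + 24 + 7 = 89, so its missing entry is 100 − 89 = 11.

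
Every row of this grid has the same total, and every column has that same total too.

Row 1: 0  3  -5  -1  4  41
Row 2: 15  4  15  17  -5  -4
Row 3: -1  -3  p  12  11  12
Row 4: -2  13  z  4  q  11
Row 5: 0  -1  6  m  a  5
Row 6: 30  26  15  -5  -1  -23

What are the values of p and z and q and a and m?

Rows 1 and 2 both sum to 42, so that's the common total.
Column 4: -1 + 17 + 12 + 4 − 5 = 27, so its missing entry is 42 − 27 = 15.
Row 5: 0 − 1 + 6 + 15 + 5 = 25, so its missing entry is 42 − 25 = 17.
Column 5: 4 − 5 + 11 + 17 − 1 = 26, so its missing entry is 42 − 26 = 16.
Row 3: -1 − 3 + 12 + 11 + 12 = 31, so its missing entry is 42 − 31 = 11.
Row 4: -2 + 13 + 4 + 16 + 11 = 42, so its missing entry is 42 − 42 = 0.

p = 11, z = 0, q = 16, a = 17, m = 15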